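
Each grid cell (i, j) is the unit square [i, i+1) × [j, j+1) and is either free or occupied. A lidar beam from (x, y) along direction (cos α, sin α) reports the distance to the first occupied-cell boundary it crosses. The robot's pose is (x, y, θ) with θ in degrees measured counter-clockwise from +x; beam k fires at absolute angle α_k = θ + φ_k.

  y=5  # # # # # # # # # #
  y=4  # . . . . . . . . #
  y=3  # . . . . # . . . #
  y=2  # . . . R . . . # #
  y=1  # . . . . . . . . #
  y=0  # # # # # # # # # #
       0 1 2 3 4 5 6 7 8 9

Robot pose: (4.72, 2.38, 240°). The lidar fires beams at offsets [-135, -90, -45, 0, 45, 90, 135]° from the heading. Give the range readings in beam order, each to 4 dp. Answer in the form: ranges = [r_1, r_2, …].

ranges = [2.7124, 4.2955, 3.8512, 1.5935, 1.4287, 2.7600, 4.4310]

beam 1: φ=-135°, α=105°
  d=(-0.2588,0.9659)  start (4,2)  tX=2.7819 tY=0.6419  stride 1/|dx|=3.8637 1/|dy|=1.0353
    cross y-line → (4,3), t=0.6419
    cross y-line → (4,4), t=1.6771
    cross y-line → (4,5), t=2.7124 (wall)
  → r_1 = 2.7124
beam 2: φ=-90°, α=150°
  d=(-0.8660,0.5000)  start (4,2)  tX=0.8314 tY=1.2400  stride 1/|dx|=1.1547 1/|dy|=2.0000
    cross x-line → (3,2), t=0.8314
    cross y-line → (3,3), t=1.2400
    cross x-line → (2,3), t=1.9861
    cross x-line → (1,3), t=3.1408
    cross y-line → (1,4), t=3.2400
    cross x-line → (0,4), t=4.2955 (wall)
  → r_2 = 4.2955
beam 3: φ=-45°, α=195°
  d=(-0.9659,-0.2588)  start (4,2)  tX=0.7454 tY=1.4682  stride 1/|dx|=1.0353 1/|dy|=3.8637
    cross x-line → (3,2), t=0.7454
    cross y-line → (3,1), t=1.4682
    cross x-line → (2,1), t=1.7807
    cross x-line → (1,1), t=2.8160
    cross x-line → (0,1), t=3.8512 (wall)
  → r_3 = 3.8512
beam 4: φ=0°, α=240°
  d=(-0.5000,-0.8660)  start (4,2)  tX=1.4400 tY=0.4388  stride 1/|dx|=2.0000 1/|dy|=1.1547
    cross y-line → (4,1), t=0.4388
    cross x-line → (3,1), t=1.4400
    cross y-line → (3,0), t=1.5935 (wall)
  → r_4 = 1.5935
beam 5: φ=45°, α=285°
  d=(0.2588,-0.9659)  start (4,2)  tX=1.0818 tY=0.3934  stride 1/|dx|=3.8637 1/|dy|=1.0353
    cross y-line → (4,1), t=0.3934
    cross x-line → (5,1), t=1.0818
    cross y-line → (5,0), t=1.4287 (wall)
  → r_5 = 1.4287
beam 6: φ=90°, α=330°
  d=(0.8660,-0.5000)  start (4,2)  tX=0.3233 tY=0.7600  stride 1/|dx|=1.1547 1/|dy|=2.0000
    cross x-line → (5,2), t=0.3233
    cross y-line → (5,1), t=0.7600
    cross x-line → (6,1), t=1.4780
    cross x-line → (7,1), t=2.6327
    cross y-line → (7,0), t=2.7600 (wall)
  → r_6 = 2.7600
beam 7: φ=135°, α=15°
  d=(0.9659,0.2588)  start (4,2)  tX=0.2899 tY=2.3955  stride 1/|dx|=1.0353 1/|dy|=3.8637
    cross x-line → (5,2), t=0.2899
    cross x-line → (6,2), t=1.3252
    cross x-line → (7,2), t=2.3604
    cross y-line → (7,3), t=2.3955
    cross x-line → (8,3), t=3.3957
    cross x-line → (9,3), t=4.4310 (wall)
  → r_7 = 4.4310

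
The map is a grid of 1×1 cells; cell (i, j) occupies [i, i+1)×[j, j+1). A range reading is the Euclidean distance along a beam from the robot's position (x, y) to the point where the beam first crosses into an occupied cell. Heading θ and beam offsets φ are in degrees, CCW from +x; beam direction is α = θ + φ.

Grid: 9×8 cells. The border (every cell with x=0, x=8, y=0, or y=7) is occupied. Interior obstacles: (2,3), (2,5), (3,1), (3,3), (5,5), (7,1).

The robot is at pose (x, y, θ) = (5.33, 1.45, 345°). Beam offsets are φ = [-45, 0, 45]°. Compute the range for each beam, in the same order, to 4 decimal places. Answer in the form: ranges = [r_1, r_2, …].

ranges = [0.5196, 1.7289, 3.0831]

beam 1: φ=-45°, α=300°
  dir = (cos 300°, sin 300°) = (0.5000, -0.8660); from cell (5,1)
  next x-line at t=1.3400, next y-line at t=0.5196; Δt_x=2.0000, Δt_y=1.1547
    y: enter (5,0) at t=0.5196 ← occupied
  → r_1 = 0.5196
beam 2: φ=0°, α=345°
  dir = (cos 345°, sin 345°) = (0.9659, -0.2588); from cell (5,1)
  next x-line at t=0.6936, next y-line at t=1.7387; Δt_x=1.0353, Δt_y=3.8637
    x: enter (6,1) at t=0.6936
    x: enter (7,1) at t=1.7289 ← occupied
  → r_2 = 1.7289
beam 3: φ=45°, α=30°
  dir = (cos 30°, sin 30°) = (0.8660, 0.5000); from cell (5,1)
  next x-line at t=0.7736, next y-line at t=1.1000; Δt_x=1.1547, Δt_y=2.0000
    x: enter (6,1) at t=0.7736
    y: enter (6,2) at t=1.1000
    x: enter (7,2) at t=1.9283
    x: enter (8,2) at t=3.0831 ← occupied
  → r_3 = 3.0831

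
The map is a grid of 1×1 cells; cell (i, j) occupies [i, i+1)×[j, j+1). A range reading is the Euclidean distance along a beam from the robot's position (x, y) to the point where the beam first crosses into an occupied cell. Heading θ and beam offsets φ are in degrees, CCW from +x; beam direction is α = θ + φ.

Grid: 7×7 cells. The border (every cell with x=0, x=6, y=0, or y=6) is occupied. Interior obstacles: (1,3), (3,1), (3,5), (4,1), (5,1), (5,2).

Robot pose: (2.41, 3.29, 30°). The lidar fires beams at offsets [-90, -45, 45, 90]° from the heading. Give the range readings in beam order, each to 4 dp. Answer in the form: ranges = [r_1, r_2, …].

ranges = [1.4896, 2.6814, 2.2796, 2.8200]

beam 1: φ=-90°, α=300°
  cosα=0.5000 sinα=-0.8660 | (2,3) | tMaxX 1.1800 tMaxY 0.3349 | tΔX 2.0000 tΔY 1.1547
    t=0.3349 [y] (2,2)
    t=1.1800 [x] (3,2)
    t=1.4896 [y] (3,1) — stop
  → r_1 = 1.4896
beam 2: φ=-45°, α=345°
  cosα=0.9659 sinα=-0.2588 | (2,3) | tMaxX 0.6108 tMaxY 1.1205 | tΔX 1.0353 tΔY 3.8637
    t=0.6108 [x] (3,3)
    t=1.1205 [y] (3,2)
    t=1.6461 [x] (4,2)
    t=2.6814 [x] (5,2) — stop
  → r_2 = 2.6814
beam 3: φ=45°, α=75°
  cosα=0.2588 sinα=0.9659 | (2,3) | tMaxX 2.2796 tMaxY 0.7350 | tΔX 3.8637 tΔY 1.0353
    t=0.7350 [y] (2,4)
    t=1.7703 [y] (2,5)
    t=2.2796 [x] (3,5) — stop
  → r_3 = 2.2796
beam 4: φ=90°, α=120°
  cosα=-0.5000 sinα=0.8660 | (2,3) | tMaxX 0.8200 tMaxY 0.8198 | tΔX 2.0000 tΔY 1.1547
    t=0.8198 [y] (2,4)
    t=0.8200 [x] (1,4)
    t=1.9745 [y] (1,5)
    t=2.8200 [x] (0,5) — stop
  → r_4 = 2.8200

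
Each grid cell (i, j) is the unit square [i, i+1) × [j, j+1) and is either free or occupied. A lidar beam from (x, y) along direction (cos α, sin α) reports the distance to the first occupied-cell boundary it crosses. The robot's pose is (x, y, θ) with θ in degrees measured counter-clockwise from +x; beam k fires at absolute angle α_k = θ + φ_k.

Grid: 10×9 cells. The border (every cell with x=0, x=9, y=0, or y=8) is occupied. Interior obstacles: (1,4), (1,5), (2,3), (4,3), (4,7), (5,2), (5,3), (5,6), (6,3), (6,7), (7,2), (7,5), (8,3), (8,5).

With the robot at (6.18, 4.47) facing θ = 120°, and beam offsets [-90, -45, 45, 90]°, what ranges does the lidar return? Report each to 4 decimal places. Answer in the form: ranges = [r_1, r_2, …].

ranges = [1.0600, 2.6192, 4.3275, 0.9400]

beam 1: φ=-90°, α=30°
  dir = (cos 30°, sin 30°) = (0.8660, 0.5000); from cell (6,4)
  next x-line at t=0.9469, next y-line at t=1.0600; Δt_x=1.1547, Δt_y=2.0000
    x: enter (7,4) at t=0.9469
    y: enter (7,5) at t=1.0600 ← occupied
  → r_1 = 1.0600
beam 2: φ=-45°, α=75°
  dir = (cos 75°, sin 75°) = (0.2588, 0.9659); from cell (6,4)
  next x-line at t=3.1682, next y-line at t=0.5487; Δt_x=3.8637, Δt_y=1.0353
    y: enter (6,5) at t=0.5487
    y: enter (6,6) at t=1.5840
    y: enter (6,7) at t=2.6192 ← occupied
  → r_2 = 2.6192
beam 3: φ=45°, α=165°
  dir = (cos 165°, sin 165°) = (-0.9659, 0.2588); from cell (6,4)
  next x-line at t=0.1863, next y-line at t=2.0478; Δt_x=1.0353, Δt_y=3.8637
    x: enter (5,4) at t=0.1863
    x: enter (4,4) at t=1.2216
    y: enter (4,5) at t=2.0478
    x: enter (3,5) at t=2.2569
    x: enter (2,5) at t=3.2922
    x: enter (1,5) at t=4.3275 ← occupied
  → r_3 = 4.3275
beam 4: φ=90°, α=210°
  dir = (cos 210°, sin 210°) = (-0.8660, -0.5000); from cell (6,4)
  next x-line at t=0.2078, next y-line at t=0.9400; Δt_x=1.1547, Δt_y=2.0000
    x: enter (5,4) at t=0.2078
    y: enter (5,3) at t=0.9400 ← occupied
  → r_4 = 0.9400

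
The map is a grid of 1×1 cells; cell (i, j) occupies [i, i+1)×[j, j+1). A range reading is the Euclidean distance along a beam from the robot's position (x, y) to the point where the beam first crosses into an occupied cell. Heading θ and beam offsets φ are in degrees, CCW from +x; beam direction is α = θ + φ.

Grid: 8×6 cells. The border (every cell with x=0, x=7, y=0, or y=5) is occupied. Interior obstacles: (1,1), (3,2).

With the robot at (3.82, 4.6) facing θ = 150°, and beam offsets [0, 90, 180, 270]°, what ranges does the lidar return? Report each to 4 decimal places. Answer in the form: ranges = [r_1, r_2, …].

ranges = [0.8000, 3.6400, 3.6719, 0.4619]

beam 1: φ=0°, α=150°
  cosα=-0.8660 sinα=0.5000 | (3,4) | tMaxX 0.9469 tMaxY 0.8000 | tΔX 1.1547 tΔY 2.0000
    t=0.8000 [y] (3,5) — stop
  → r_1 = 0.8000
beam 2: φ=90°, α=240°
  cosα=-0.5000 sinα=-0.8660 | (3,4) | tMaxX 1.6400 tMaxY 0.6928 | tΔX 2.0000 tΔY 1.1547
    t=0.6928 [y] (3,3)
    t=1.6400 [x] (2,3)
    t=1.8475 [y] (2,2)
    t=3.0022 [y] (2,1)
    t=3.6400 [x] (1,1) — stop
  → r_2 = 3.6400
beam 3: φ=180°, α=330°
  cosα=0.8660 sinα=-0.5000 | (3,4) | tMaxX 0.2078 tMaxY 1.2000 | tΔX 1.1547 tΔY 2.0000
    t=0.2078 [x] (4,4)
    t=1.2000 [y] (4,3)
    t=1.3625 [x] (5,3)
    t=2.5172 [x] (6,3)
    t=3.2000 [y] (6,2)
    t=3.6719 [x] (7,2) — stop
  → r_3 = 3.6719
beam 4: φ=270°, α=60°
  cosα=0.5000 sinα=0.8660 | (3,4) | tMaxX 0.3600 tMaxY 0.4619 | tΔX 2.0000 tΔY 1.1547
    t=0.3600 [x] (4,4)
    t=0.4619 [y] (4,5) — stop
  → r_4 = 0.4619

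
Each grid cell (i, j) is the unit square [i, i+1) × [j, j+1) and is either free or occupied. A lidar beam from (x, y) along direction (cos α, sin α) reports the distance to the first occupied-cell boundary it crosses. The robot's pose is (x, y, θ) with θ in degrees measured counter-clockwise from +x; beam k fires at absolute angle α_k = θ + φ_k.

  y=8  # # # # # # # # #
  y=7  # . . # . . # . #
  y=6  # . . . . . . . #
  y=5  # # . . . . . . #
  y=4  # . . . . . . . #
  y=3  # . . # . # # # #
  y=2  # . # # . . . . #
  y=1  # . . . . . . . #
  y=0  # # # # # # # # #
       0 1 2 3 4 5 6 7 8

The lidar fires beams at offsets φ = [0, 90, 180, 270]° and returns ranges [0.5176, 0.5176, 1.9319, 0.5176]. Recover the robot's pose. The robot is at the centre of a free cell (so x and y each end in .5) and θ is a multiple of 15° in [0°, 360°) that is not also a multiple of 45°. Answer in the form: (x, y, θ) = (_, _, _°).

(x, y, θ) = (7.5, 7.5, 105°)

Enumerate (i+0.5, j+0.5, θ) over the 40 free cells and 16 admissible headings. For each, cast all 4 beams and compare to the given ranges.
  (1.5, 7.5, 195°): beam 2 = 1.5529 ≠ 0.5176 ✗
  (3.5, 5.5, 330°): beam 1 = 3.0000 ≠ 0.5176 ✗
  (4.5, 4.5, 345°): beam 1 = 1.9319 ≠ 0.5176 ✗
  (7.5, 1.5, 330°): beam 1 = 0.5774 ≠ 0.5176 ✗
  …
  (7.5, 7.5, 105°): r_1=0.5176, r_2=0.5176, r_3=1.9319, r_4=0.5176 — all match ✓
Only this pose fits every beam.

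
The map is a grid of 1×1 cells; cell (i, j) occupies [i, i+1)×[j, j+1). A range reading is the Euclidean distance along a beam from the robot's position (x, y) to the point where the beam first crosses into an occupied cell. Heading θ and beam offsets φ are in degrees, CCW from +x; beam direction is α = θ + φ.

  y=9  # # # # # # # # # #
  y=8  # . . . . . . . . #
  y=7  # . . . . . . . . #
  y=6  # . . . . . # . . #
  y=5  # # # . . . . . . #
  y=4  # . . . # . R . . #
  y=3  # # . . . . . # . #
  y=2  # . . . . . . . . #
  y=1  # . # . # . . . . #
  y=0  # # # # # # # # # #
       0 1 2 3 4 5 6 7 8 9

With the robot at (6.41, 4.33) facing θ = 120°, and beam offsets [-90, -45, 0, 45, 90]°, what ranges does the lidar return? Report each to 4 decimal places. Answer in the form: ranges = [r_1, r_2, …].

beam 1: φ=-90°, α=30°
  cosα=0.8660 sinα=0.5000 | (6,4) | tMaxX 0.6813 tMaxY 1.3400 | tΔX 1.1547 tΔY 2.0000
    t=0.6813 [x] (7,4)
    t=1.3400 [y] (7,5)
    t=1.8360 [x] (8,5)
    t=2.9907 [x] (9,5) — stop
  → r_1 = 2.9907
beam 2: φ=-45°, α=75°
  cosα=0.2588 sinα=0.9659 | (6,4) | tMaxX 2.2796 tMaxY 0.6936 | tΔX 3.8637 tΔY 1.0353
    t=0.6936 [y] (6,5)
    t=1.7289 [y] (6,6) — stop
  → r_2 = 1.7289
beam 3: φ=0°, α=120°
  cosα=-0.5000 sinα=0.8660 | (6,4) | tMaxX 0.8200 tMaxY 0.7736 | tΔX 2.0000 tΔY 1.1547
    t=0.7736 [y] (6,5)
    t=0.8200 [x] (5,5)
    t=1.9283 [y] (5,6)
    t=2.8200 [x] (4,6)
    t=3.0831 [y] (4,7)
    t=4.2378 [y] (4,8)
    t=4.8200 [x] (3,8)
    t=5.3925 [y] (3,9) — stop
  → r_3 = 5.3925
beam 4: φ=45°, α=165°
  cosα=-0.9659 sinα=0.2588 | (6,4) | tMaxX 0.4245 tMaxY 2.5887 | tΔX 1.0353 tΔY 3.8637
    t=0.4245 [x] (5,4)
    t=1.4597 [x] (4,4) — stop
  → r_4 = 1.4597
beam 5: φ=90°, α=210°
  cosα=-0.8660 sinα=-0.5000 | (6,4) | tMaxX 0.4734 tMaxY 0.6600 | tΔX 1.1547 tΔY 2.0000
    t=0.4734 [x] (5,4)
    t=0.6600 [y] (5,3)
    t=1.6281 [x] (4,3)
    t=2.6600 [y] (4,2)
    t=2.7828 [x] (3,2)
    t=3.9375 [x] (2,2)
    t=4.6600 [y] (2,1) — stop
  → r_5 = 4.6600

ranges = [2.9907, 1.7289, 5.3925, 1.4597, 4.6600]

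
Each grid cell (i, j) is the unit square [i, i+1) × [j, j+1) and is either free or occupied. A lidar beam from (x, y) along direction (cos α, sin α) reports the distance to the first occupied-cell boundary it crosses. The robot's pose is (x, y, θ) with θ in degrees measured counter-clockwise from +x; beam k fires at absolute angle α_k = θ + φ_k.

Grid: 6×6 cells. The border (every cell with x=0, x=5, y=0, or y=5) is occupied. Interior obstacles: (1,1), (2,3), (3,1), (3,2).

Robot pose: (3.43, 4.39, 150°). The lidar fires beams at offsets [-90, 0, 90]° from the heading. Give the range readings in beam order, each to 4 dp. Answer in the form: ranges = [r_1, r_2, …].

beam 1: φ=-90°, α=60°
  cosα=0.5000 sinα=0.8660 | (3,4) | tMaxX 1.1400 tMaxY 0.7044 | tΔX 2.0000 tΔY 1.1547
    t=0.7044 [y] (3,5) — stop
  → r_1 = 0.7044
beam 2: φ=0°, α=150°
  cosα=-0.8660 sinα=0.5000 | (3,4) | tMaxX 0.4965 tMaxY 1.2200 | tΔX 1.1547 tΔY 2.0000
    t=0.4965 [x] (2,4)
    t=1.2200 [y] (2,5) — stop
  → r_2 = 1.2200
beam 3: φ=90°, α=240°
  cosα=-0.5000 sinα=-0.8660 | (3,4) | tMaxX 0.8600 tMaxY 0.4503 | tΔX 2.0000 tΔY 1.1547
    t=0.4503 [y] (3,3)
    t=0.8600 [x] (2,3) — stop
  → r_3 = 0.8600

ranges = [0.7044, 1.2200, 0.8600]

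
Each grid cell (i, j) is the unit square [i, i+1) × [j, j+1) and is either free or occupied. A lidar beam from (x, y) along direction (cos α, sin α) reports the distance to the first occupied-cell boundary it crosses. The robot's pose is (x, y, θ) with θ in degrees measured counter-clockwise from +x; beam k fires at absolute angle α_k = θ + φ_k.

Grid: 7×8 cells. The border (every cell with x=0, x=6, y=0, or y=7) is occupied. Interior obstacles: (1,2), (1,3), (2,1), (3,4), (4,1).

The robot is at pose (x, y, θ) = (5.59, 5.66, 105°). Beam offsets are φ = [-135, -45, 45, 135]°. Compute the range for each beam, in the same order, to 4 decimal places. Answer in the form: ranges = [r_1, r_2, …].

beam 1: φ=-135°, α=330°
  d=(0.8660,-0.5000)  start (5,5)  tX=0.4734 tY=1.3200  stride 1/|dx|=1.1547 1/|dy|=2.0000
    cross x-line → (6,5), t=0.4734 (wall)
  → r_1 = 0.4734
beam 2: φ=-45°, α=60°
  d=(0.5000,0.8660)  start (5,5)  tX=0.8200 tY=0.3926  stride 1/|dx|=2.0000 1/|dy|=1.1547
    cross y-line → (5,6), t=0.3926
    cross x-line → (6,6), t=0.8200 (wall)
  → r_2 = 0.8200
beam 3: φ=45°, α=150°
  d=(-0.8660,0.5000)  start (5,5)  tX=0.6813 tY=0.6800  stride 1/|dx|=1.1547 1/|dy|=2.0000
    cross y-line → (5,6), t=0.6800
    cross x-line → (4,6), t=0.6813
    cross x-line → (3,6), t=1.8360
    cross y-line → (3,7), t=2.6800 (wall)
  → r_3 = 2.6800
beam 4: φ=135°, α=240°
  d=(-0.5000,-0.8660)  start (5,5)  tX=1.1800 tY=0.7621  stride 1/|dx|=2.0000 1/|dy|=1.1547
    cross y-line → (5,4), t=0.7621
    cross x-line → (4,4), t=1.1800
    cross y-line → (4,3), t=1.9168
    cross y-line → (4,2), t=3.0715
    cross x-line → (3,2), t=3.1800
    cross y-line → (3,1), t=4.2262
    cross x-line → (2,1), t=5.1800 (wall)
  → r_4 = 5.1800

ranges = [0.4734, 0.8200, 2.6800, 5.1800]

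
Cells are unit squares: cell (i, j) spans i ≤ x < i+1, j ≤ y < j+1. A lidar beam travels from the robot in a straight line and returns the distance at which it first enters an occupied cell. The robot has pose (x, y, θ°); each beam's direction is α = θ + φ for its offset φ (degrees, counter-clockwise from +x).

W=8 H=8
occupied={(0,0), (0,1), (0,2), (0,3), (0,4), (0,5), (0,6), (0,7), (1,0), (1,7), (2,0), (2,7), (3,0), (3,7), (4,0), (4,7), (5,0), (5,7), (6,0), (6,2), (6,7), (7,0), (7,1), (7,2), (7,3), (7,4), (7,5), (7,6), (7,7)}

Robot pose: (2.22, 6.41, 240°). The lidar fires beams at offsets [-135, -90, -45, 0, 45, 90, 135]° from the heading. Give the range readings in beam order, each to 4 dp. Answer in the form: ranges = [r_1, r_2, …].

beam 1: φ=-135°, α=105°
  cosα=-0.2588 sinα=0.9659 | (2,6) | tMaxX 0.8500 tMaxY 0.6108 | tΔX 3.8637 tΔY 1.0353
    t=0.6108 [y] (2,7) — stop
  → r_1 = 0.6108
beam 2: φ=-90°, α=150°
  cosα=-0.8660 sinα=0.5000 | (2,6) | tMaxX 0.2540 tMaxY 1.1800 | tΔX 1.1547 tΔY 2.0000
    t=0.2540 [x] (1,6)
    t=1.1800 [y] (1,7) — stop
  → r_2 = 1.1800
beam 3: φ=-45°, α=195°
  cosα=-0.9659 sinα=-0.2588 | (2,6) | tMaxX 0.2278 tMaxY 1.5841 | tΔX 1.0353 tΔY 3.8637
    t=0.2278 [x] (1,6)
    t=1.2630 [x] (0,6) — stop
  → r_3 = 1.2630
beam 4: φ=0°, α=240°
  cosα=-0.5000 sinα=-0.8660 | (2,6) | tMaxX 0.4400 tMaxY 0.4734 | tΔX 2.0000 tΔY 1.1547
    t=0.4400 [x] (1,6)
    t=0.4734 [y] (1,5)
    t=1.6281 [y] (1,4)
    t=2.4400 [x] (0,4) — stop
  → r_4 = 2.4400
beam 5: φ=45°, α=285°
  cosα=0.2588 sinα=-0.9659 | (2,6) | tMaxX 3.0137 tMaxY 0.4245 | tΔX 3.8637 tΔY 1.0353
    t=0.4245 [y] (2,5)
    t=1.4597 [y] (2,4)
    t=2.4950 [y] (2,3)
    t=3.0137 [x] (3,3)
    t=3.5303 [y] (3,2)
    t=4.5656 [y] (3,1)
    t=5.6008 [y] (3,0) — stop
  → r_5 = 5.6008
beam 6: φ=90°, α=330°
  cosα=0.8660 sinα=-0.5000 | (2,6) | tMaxX 0.9007 tMaxY 0.8200 | tΔX 1.1547 tΔY 2.0000
    t=0.8200 [y] (2,5)
    t=0.9007 [x] (3,5)
    t=2.0554 [x] (4,5)
    t=2.8200 [y] (4,4)
    t=3.2101 [x] (5,4)
    t=4.3648 [x] (6,4)
    t=4.8200 [y] (6,3)
    t=5.5195 [x] (7,3) — stop
  → r_6 = 5.5195
beam 7: φ=135°, α=15°
  cosα=0.9659 sinα=0.2588 | (2,6) | tMaxX 0.8075 tMaxY 2.2796 | tΔX 1.0353 tΔY 3.8637
    t=0.8075 [x] (3,6)
    t=1.8428 [x] (4,6)
    t=2.2796 [y] (4,7) — stop
  → r_7 = 2.2796

ranges = [0.6108, 1.1800, 1.2630, 2.4400, 5.6008, 5.5195, 2.2796]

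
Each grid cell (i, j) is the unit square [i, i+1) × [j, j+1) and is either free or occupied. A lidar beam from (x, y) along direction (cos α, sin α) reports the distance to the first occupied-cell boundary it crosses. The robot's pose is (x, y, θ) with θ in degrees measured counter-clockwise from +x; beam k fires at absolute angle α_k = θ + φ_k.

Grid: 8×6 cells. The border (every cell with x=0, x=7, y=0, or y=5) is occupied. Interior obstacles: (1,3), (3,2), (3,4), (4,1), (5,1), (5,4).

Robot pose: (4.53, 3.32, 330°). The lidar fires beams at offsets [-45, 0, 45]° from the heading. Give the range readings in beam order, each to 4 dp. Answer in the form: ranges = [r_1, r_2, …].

beam 1: φ=-45°, α=285°
  dir = (cos 285°, sin 285°) = (0.2588, -0.9659); from cell (4,3)
  next x-line at t=1.8159, next y-line at t=0.3313; Δt_x=3.8637, Δt_y=1.0353
    y: enter (4,2) at t=0.3313
    y: enter (4,1) at t=1.3666 ← occupied
  → r_1 = 1.3666
beam 2: φ=0°, α=330°
  dir = (cos 330°, sin 330°) = (0.8660, -0.5000); from cell (4,3)
  next x-line at t=0.5427, next y-line at t=0.6400; Δt_x=1.1547, Δt_y=2.0000
    x: enter (5,3) at t=0.5427
    y: enter (5,2) at t=0.6400
    x: enter (6,2) at t=1.6974
    y: enter (6,1) at t=2.6400
    x: enter (7,1) at t=2.8521 ← occupied
  → r_2 = 2.8521
beam 3: φ=45°, α=15°
  dir = (cos 15°, sin 15°) = (0.9659, 0.2588); from cell (4,3)
  next x-line at t=0.4866, next y-line at t=2.6273; Δt_x=1.0353, Δt_y=3.8637
    x: enter (5,3) at t=0.4866
    x: enter (6,3) at t=1.5219
    x: enter (7,3) at t=2.5571 ← occupied
  → r_3 = 2.5571

ranges = [1.3666, 2.8521, 2.5571]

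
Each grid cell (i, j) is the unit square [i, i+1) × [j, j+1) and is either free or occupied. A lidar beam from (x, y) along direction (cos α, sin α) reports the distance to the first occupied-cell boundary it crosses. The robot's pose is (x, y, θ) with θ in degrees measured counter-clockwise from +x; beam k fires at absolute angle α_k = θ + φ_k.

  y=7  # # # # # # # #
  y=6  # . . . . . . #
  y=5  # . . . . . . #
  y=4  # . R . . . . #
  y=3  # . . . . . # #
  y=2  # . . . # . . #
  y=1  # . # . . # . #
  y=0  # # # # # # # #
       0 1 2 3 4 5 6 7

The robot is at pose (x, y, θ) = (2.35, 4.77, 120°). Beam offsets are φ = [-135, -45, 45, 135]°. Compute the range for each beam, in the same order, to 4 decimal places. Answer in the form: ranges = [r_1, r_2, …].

ranges = [3.7788, 2.3087, 1.3976, 3.9030]

beam 1: φ=-135°, α=345°
  dir = (cos 345°, sin 345°) = (0.9659, -0.2588); from cell (2,4)
  next x-line at t=0.6729, next y-line at t=2.9751; Δt_x=1.0353, Δt_y=3.8637
    x: enter (3,4) at t=0.6729
    x: enter (4,4) at t=1.7082
    x: enter (5,4) at t=2.7435
    y: enter (5,3) at t=2.9751
    x: enter (6,3) at t=3.7788 ← occupied
  → r_1 = 3.7788
beam 2: φ=-45°, α=75°
  dir = (cos 75°, sin 75°) = (0.2588, 0.9659); from cell (2,4)
  next x-line at t=2.5114, next y-line at t=0.2381; Δt_x=3.8637, Δt_y=1.0353
    y: enter (2,5) at t=0.2381
    y: enter (2,6) at t=1.2734
    y: enter (2,7) at t=2.3087 ← occupied
  → r_2 = 2.3087
beam 3: φ=45°, α=165°
  dir = (cos 165°, sin 165°) = (-0.9659, 0.2588); from cell (2,4)
  next x-line at t=0.3623, next y-line at t=0.8887; Δt_x=1.0353, Δt_y=3.8637
    x: enter (1,4) at t=0.3623
    y: enter (1,5) at t=0.8887
    x: enter (0,5) at t=1.3976 ← occupied
  → r_3 = 1.3976
beam 4: φ=135°, α=255°
  dir = (cos 255°, sin 255°) = (-0.2588, -0.9659); from cell (2,4)
  next x-line at t=1.3523, next y-line at t=0.7972; Δt_x=3.8637, Δt_y=1.0353
    y: enter (2,3) at t=0.7972
    x: enter (1,3) at t=1.3523
    y: enter (1,2) at t=1.8324
    y: enter (1,1) at t=2.8677
    y: enter (1,0) at t=3.9030 ← occupied
  → r_4 = 3.9030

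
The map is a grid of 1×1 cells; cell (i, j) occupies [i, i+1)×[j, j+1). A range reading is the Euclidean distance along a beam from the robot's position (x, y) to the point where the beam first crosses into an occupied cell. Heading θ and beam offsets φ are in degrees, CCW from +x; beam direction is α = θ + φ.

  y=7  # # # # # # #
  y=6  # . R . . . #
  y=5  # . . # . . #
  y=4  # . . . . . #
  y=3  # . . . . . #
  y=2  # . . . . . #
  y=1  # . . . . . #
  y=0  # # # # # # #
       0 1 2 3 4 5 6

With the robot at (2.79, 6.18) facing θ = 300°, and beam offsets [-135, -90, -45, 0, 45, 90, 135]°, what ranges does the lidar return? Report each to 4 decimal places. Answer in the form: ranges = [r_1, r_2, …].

ranges = [1.8531, 2.0669, 5.3627, 0.4200, 0.6955, 1.6400, 0.8489]

beam 1: φ=-135°, α=165°
  cosα=-0.9659 sinα=0.2588 | (2,6) | tMaxX 0.8179 tMaxY 3.1682 | tΔX 1.0353 tΔY 3.8637
    t=0.8179 [x] (1,6)
    t=1.8531 [x] (0,6) — stop
  → r_1 = 1.8531
beam 2: φ=-90°, α=210°
  cosα=-0.8660 sinα=-0.5000 | (2,6) | tMaxX 0.9122 tMaxY 0.3600 | tΔX 1.1547 tΔY 2.0000
    t=0.3600 [y] (2,5)
    t=0.9122 [x] (1,5)
    t=2.0669 [x] (0,5) — stop
  → r_2 = 2.0669
beam 3: φ=-45°, α=255°
  cosα=-0.2588 sinα=-0.9659 | (2,6) | tMaxX 3.0523 tMaxY 0.1863 | tΔX 3.8637 tΔY 1.0353
    t=0.1863 [y] (2,5)
    t=1.2216 [y] (2,4)
    t=2.2569 [y] (2,3)
    t=3.0523 [x] (1,3)
    t=3.2922 [y] (1,2)
    t=4.3275 [y] (1,1)
    t=5.3627 [y] (1,0) — stop
  → r_3 = 5.3627
beam 4: φ=0°, α=300°
  cosα=0.5000 sinα=-0.8660 | (2,6) | tMaxX 0.4200 tMaxY 0.2078 | tΔX 2.0000 tΔY 1.1547
    t=0.2078 [y] (2,5)
    t=0.4200 [x] (3,5) — stop
  → r_4 = 0.4200
beam 5: φ=45°, α=345°
  cosα=0.9659 sinα=-0.2588 | (2,6) | tMaxX 0.2174 tMaxY 0.6955 | tΔX 1.0353 tΔY 3.8637
    t=0.2174 [x] (3,6)
    t=0.6955 [y] (3,5) — stop
  → r_5 = 0.6955
beam 6: φ=90°, α=30°
  cosα=0.8660 sinα=0.5000 | (2,6) | tMaxX 0.2425 tMaxY 1.6400 | tΔX 1.1547 tΔY 2.0000
    t=0.2425 [x] (3,6)
    t=1.3972 [x] (4,6)
    t=1.6400 [y] (4,7) — stop
  → r_6 = 1.6400
beam 7: φ=135°, α=75°
  cosα=0.2588 sinα=0.9659 | (2,6) | tMaxX 0.8114 tMaxY 0.8489 | tΔX 3.8637 tΔY 1.0353
    t=0.8114 [x] (3,6)
    t=0.8489 [y] (3,7) — stop
  → r_7 = 0.8489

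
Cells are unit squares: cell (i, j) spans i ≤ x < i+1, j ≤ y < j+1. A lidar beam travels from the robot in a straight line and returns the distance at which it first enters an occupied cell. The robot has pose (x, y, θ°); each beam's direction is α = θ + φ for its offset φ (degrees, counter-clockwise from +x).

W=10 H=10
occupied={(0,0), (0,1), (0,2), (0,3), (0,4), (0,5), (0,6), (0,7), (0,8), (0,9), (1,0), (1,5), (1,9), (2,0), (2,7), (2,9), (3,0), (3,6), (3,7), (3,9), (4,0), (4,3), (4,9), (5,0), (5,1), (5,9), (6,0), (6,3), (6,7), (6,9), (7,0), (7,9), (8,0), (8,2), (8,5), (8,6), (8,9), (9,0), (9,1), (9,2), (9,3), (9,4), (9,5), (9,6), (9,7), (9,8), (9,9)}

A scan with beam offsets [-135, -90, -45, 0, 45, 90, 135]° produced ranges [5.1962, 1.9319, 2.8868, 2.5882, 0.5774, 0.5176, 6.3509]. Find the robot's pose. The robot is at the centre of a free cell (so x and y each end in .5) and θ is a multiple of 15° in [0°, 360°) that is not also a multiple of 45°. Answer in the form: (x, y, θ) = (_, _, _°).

Enumerate (i+0.5, j+0.5, θ) over the 53 free cells and 16 admissible headings. For each, cast all 7 beams and compare to the given ranges.
  (3.5, 1.5, 60°): beam 1 = 0.5176 ≠ 5.1962 ✗
  (5.5, 2.5, 330°): beam 1 = 4.6587 ≠ 5.1962 ✗
  (2.5, 6.5, 330°): beam 1 = 1.5529 ≠ 5.1962 ✗
  …
  (4.5, 6.5, 105°): r_1=5.1962, r_2=1.9319, r_3=2.8868, r_4=2.5882, r_5=0.5774, r_6=0.5176, r_7=6.3509 — all match ✓
Only this pose fits every beam.

(x, y, θ) = (4.5, 6.5, 105°)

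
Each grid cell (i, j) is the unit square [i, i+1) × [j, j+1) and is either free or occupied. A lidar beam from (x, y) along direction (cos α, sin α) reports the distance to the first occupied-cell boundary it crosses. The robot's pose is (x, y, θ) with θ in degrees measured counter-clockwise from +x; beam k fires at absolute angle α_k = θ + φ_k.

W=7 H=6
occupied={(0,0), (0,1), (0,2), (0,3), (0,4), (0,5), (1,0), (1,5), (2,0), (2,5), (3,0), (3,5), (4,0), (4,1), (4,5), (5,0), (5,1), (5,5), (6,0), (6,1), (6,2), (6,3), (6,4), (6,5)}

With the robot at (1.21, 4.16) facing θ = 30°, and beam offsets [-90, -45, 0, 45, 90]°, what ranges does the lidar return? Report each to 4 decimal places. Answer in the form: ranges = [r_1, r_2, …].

ranges = [3.6489, 4.9590, 1.6800, 0.8696, 0.4200]

beam 1: φ=-90°, α=300°
  d=(0.5000,-0.8660)  start (1,4)  tX=1.5800 tY=0.1848  stride 1/|dx|=2.0000 1/|dy|=1.1547
    cross y-line → (1,3), t=0.1848
    cross y-line → (1,2), t=1.3395
    cross x-line → (2,2), t=1.5800
    cross y-line → (2,1), t=2.4942
    cross x-line → (3,1), t=3.5800
    cross y-line → (3,0), t=3.6489 (wall)
  → r_1 = 3.6489
beam 2: φ=-45°, α=345°
  d=(0.9659,-0.2588)  start (1,4)  tX=0.8179 tY=0.6182  stride 1/|dx|=1.0353 1/|dy|=3.8637
    cross y-line → (1,3), t=0.6182
    cross x-line → (2,3), t=0.8179
    cross x-line → (3,3), t=1.8531
    cross x-line → (4,3), t=2.8884
    cross x-line → (5,3), t=3.9237
    cross y-line → (5,2), t=4.4819
    cross x-line → (6,2), t=4.9590 (wall)
  → r_2 = 4.9590
beam 3: φ=0°, α=30°
  d=(0.8660,0.5000)  start (1,4)  tX=0.9122 tY=1.6800  stride 1/|dx|=1.1547 1/|dy|=2.0000
    cross x-line → (2,4), t=0.9122
    cross y-line → (2,5), t=1.6800 (wall)
  → r_3 = 1.6800
beam 4: φ=45°, α=75°
  d=(0.2588,0.9659)  start (1,4)  tX=3.0523 tY=0.8696  stride 1/|dx|=3.8637 1/|dy|=1.0353
    cross y-line → (1,5), t=0.8696 (wall)
  → r_4 = 0.8696
beam 5: φ=90°, α=120°
  d=(-0.5000,0.8660)  start (1,4)  tX=0.4200 tY=0.9699  stride 1/|dx|=2.0000 1/|dy|=1.1547
    cross x-line → (0,4), t=0.4200 (wall)
  → r_5 = 0.4200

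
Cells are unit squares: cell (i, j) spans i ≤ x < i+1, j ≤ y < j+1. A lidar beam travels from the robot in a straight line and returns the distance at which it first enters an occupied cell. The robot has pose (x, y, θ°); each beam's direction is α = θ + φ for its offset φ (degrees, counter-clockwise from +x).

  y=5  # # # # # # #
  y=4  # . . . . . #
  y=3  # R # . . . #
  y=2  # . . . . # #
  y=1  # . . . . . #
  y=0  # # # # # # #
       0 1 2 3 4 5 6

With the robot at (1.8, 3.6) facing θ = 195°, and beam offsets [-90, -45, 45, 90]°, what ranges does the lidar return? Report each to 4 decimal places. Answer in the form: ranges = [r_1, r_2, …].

ranges = [1.4494, 0.9238, 1.6000, 2.6917]

beam 1: φ=-90°, α=105°
  cosα=-0.2588 sinα=0.9659 | (1,3) | tMaxX 3.0910 tMaxY 0.4141 | tΔX 3.8637 tΔY 1.0353
    t=0.4141 [y] (1,4)
    t=1.4494 [y] (1,5) — stop
  → r_1 = 1.4494
beam 2: φ=-45°, α=150°
  cosα=-0.8660 sinα=0.5000 | (1,3) | tMaxX 0.9238 tMaxY 0.8000 | tΔX 1.1547 tΔY 2.0000
    t=0.8000 [y] (1,4)
    t=0.9238 [x] (0,4) — stop
  → r_2 = 0.9238
beam 3: φ=45°, α=240°
  cosα=-0.5000 sinα=-0.8660 | (1,3) | tMaxX 1.6000 tMaxY 0.6928 | tΔX 2.0000 tΔY 1.1547
    t=0.6928 [y] (1,2)
    t=1.6000 [x] (0,2) — stop
  → r_3 = 1.6000
beam 4: φ=90°, α=285°
  cosα=0.2588 sinα=-0.9659 | (1,3) | tMaxX 0.7727 tMaxY 0.6212 | tΔX 3.8637 tΔY 1.0353
    t=0.6212 [y] (1,2)
    t=0.7727 [x] (2,2)
    t=1.6564 [y] (2,1)
    t=2.6917 [y] (2,0) — stop
  → r_4 = 2.6917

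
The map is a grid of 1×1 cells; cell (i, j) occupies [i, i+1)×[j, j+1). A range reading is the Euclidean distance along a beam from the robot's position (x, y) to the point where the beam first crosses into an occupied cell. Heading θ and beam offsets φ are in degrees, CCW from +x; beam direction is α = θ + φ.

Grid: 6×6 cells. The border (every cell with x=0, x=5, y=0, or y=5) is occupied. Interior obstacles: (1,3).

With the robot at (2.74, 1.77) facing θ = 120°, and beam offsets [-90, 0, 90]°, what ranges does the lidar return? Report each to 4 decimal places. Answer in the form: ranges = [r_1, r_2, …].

beam 1: φ=-90°, α=30°
  dir = (cos 30°, sin 30°) = (0.8660, 0.5000); from cell (2,1)
  next x-line at t=0.3002, next y-line at t=0.4600; Δt_x=1.1547, Δt_y=2.0000
    x: enter (3,1) at t=0.3002
    y: enter (3,2) at t=0.4600
    x: enter (4,2) at t=1.4549
    y: enter (4,3) at t=2.4600
    x: enter (5,3) at t=2.6096 ← occupied
  → r_1 = 2.6096
beam 2: φ=0°, α=120°
  dir = (cos 120°, sin 120°) = (-0.5000, 0.8660); from cell (2,1)
  next x-line at t=1.4800, next y-line at t=0.2656; Δt_x=2.0000, Δt_y=1.1547
    y: enter (2,2) at t=0.2656
    y: enter (2,3) at t=1.4203
    x: enter (1,3) at t=1.4800 ← occupied
  → r_2 = 1.4800
beam 3: φ=90°, α=210°
  dir = (cos 210°, sin 210°) = (-0.8660, -0.5000); from cell (2,1)
  next x-line at t=0.8545, next y-line at t=1.5400; Δt_x=1.1547, Δt_y=2.0000
    x: enter (1,1) at t=0.8545
    y: enter (1,0) at t=1.5400 ← occupied
  → r_3 = 1.5400

ranges = [2.6096, 1.4800, 1.5400]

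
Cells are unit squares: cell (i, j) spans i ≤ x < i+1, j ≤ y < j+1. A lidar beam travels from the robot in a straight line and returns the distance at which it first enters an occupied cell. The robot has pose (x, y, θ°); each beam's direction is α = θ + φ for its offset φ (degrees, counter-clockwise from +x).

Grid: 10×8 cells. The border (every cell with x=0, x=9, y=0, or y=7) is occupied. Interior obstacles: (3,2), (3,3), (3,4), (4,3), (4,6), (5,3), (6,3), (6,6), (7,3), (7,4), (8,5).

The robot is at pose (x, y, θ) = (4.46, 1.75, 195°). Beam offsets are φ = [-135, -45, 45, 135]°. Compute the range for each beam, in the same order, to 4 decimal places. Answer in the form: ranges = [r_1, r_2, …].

beam 1: φ=-135°, α=60°
  cosα=0.5000 sinα=0.8660 | (4,1) | tMaxX 1.0800 tMaxY 0.2887 | tΔX 2.0000 tΔY 1.1547
    t=0.2887 [y] (4,2)
    t=1.0800 [x] (5,2)
    t=1.4434 [y] (5,3) — stop
  → r_1 = 1.4434
beam 2: φ=-45°, α=150°
  cosα=-0.8660 sinα=0.5000 | (4,1) | tMaxX 0.5312 tMaxY 0.5000 | tΔX 1.1547 tΔY 2.0000
    t=0.5000 [y] (4,2)
    t=0.5312 [x] (3,2) — stop
  → r_2 = 0.5312
beam 3: φ=45°, α=240°
  cosα=-0.5000 sinα=-0.8660 | (4,1) | tMaxX 0.9200 tMaxY 0.8660 | tΔX 2.0000 tΔY 1.1547
    t=0.8660 [y] (4,0) — stop
  → r_3 = 0.8660
beam 4: φ=135°, α=330°
  cosα=0.8660 sinα=-0.5000 | (4,1) | tMaxX 0.6235 tMaxY 1.5000 | tΔX 1.1547 tΔY 2.0000
    t=0.6235 [x] (5,1)
    t=1.5000 [y] (5,0) — stop
  → r_4 = 1.5000

ranges = [1.4434, 0.5312, 0.8660, 1.5000]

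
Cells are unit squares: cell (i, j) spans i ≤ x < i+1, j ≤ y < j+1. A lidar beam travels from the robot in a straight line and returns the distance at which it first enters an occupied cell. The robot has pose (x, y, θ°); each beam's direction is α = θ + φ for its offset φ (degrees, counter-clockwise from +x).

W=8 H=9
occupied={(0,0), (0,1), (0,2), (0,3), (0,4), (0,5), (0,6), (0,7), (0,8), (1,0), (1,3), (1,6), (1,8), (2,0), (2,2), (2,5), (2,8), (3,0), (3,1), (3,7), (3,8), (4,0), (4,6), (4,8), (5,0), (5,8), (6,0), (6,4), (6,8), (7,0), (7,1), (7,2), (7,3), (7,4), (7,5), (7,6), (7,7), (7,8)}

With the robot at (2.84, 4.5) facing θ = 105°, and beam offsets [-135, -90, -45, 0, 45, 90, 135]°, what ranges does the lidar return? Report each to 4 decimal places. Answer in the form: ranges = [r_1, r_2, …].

beam 1: φ=-135°, α=330°
  direction (0.8660, -0.5000); cell (2,4); t to first gridline: x 0.1848, y 1.0000 (then +1.1547 / +2.0000)
    (3,4) via x @ 0.1848
    (3,3) via y @ 1.0000
    (4,3) via x @ 1.3395
    (5,3) via x @ 2.4942
    (5,2) via y @ 3.0000
    (6,2) via x @ 3.6489
    (7,2) via x @ 4.8036  # hit
  → r_1 = 4.8036
beam 2: φ=-90°, α=15°
  direction (0.9659, 0.2588); cell (2,4); t to first gridline: x 0.1656, y 1.9319 (then +1.0353 / +3.8637)
    (3,4) via x @ 0.1656
    (4,4) via x @ 1.2009
    (4,5) via y @ 1.9319
    (5,5) via x @ 2.2362
    (6,5) via x @ 3.2715
    (7,5) via x @ 4.3067  # hit
  → r_2 = 4.3067
beam 3: φ=-45°, α=60°
  direction (0.5000, 0.8660); cell (2,4); t to first gridline: x 0.3200, y 0.5774 (then +2.0000 / +1.1547)
    (3,4) via x @ 0.3200
    (3,5) via y @ 0.5774
    (3,6) via y @ 1.7321
    (4,6) via x @ 2.3200  # hit
  → r_3 = 2.3200
beam 4: φ=0°, α=105°
  direction (-0.2588, 0.9659); cell (2,4); t to first gridline: x 3.2455, y 0.5176 (then +3.8637 / +1.0353)
    (2,5) via y @ 0.5176  # hit
  → r_4 = 0.5176
beam 5: φ=45°, α=150°
  direction (-0.8660, 0.5000); cell (2,4); t to first gridline: x 0.9699, y 1.0000 (then +1.1547 / +2.0000)
    (1,4) via x @ 0.9699
    (1,5) via y @ 1.0000
    (0,5) via x @ 2.1246  # hit
  → r_5 = 2.1246
beam 6: φ=90°, α=195°
  direction (-0.9659, -0.2588); cell (2,4); t to first gridline: x 0.8696, y 1.9319 (then +1.0353 / +3.8637)
    (1,4) via x @ 0.8696
    (0,4) via x @ 1.9049  # hit
  → r_6 = 1.9049
beam 7: φ=135°, α=240°
  direction (-0.5000, -0.8660); cell (2,4); t to first gridline: x 1.6800, y 0.5774 (then +2.0000 / +1.1547)
    (2,3) via y @ 0.5774
    (1,3) via x @ 1.6800  # hit
  → r_7 = 1.6800

ranges = [4.8036, 4.3067, 2.3200, 0.5176, 2.1246, 1.9049, 1.6800]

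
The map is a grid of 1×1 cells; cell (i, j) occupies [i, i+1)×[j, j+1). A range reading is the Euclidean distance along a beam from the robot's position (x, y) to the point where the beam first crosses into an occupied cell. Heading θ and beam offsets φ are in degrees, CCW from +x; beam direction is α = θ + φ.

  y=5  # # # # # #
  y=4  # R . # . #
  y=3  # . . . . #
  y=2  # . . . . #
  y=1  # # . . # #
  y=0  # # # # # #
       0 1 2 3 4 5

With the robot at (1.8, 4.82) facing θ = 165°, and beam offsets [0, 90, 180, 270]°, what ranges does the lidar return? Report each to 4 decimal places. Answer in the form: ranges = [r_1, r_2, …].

beam 1: φ=0°, α=165°
  dir = (cos 165°, sin 165°) = (-0.9659, 0.2588); from cell (1,4)
  next x-line at t=0.8282, next y-line at t=0.6955; Δt_x=1.0353, Δt_y=3.8637
    y: enter (1,5) at t=0.6955 ← occupied
  → r_1 = 0.6955
beam 2: φ=90°, α=255°
  dir = (cos 255°, sin 255°) = (-0.2588, -0.9659); from cell (1,4)
  next x-line at t=3.0910, next y-line at t=0.8489; Δt_x=3.8637, Δt_y=1.0353
    y: enter (1,3) at t=0.8489
    y: enter (1,2) at t=1.8842
    y: enter (1,1) at t=2.9195 ← occupied
  → r_2 = 2.9195
beam 3: φ=180°, α=345°
  dir = (cos 345°, sin 345°) = (0.9659, -0.2588); from cell (1,4)
  next x-line at t=0.2071, next y-line at t=3.1682; Δt_x=1.0353, Δt_y=3.8637
    x: enter (2,4) at t=0.2071
    x: enter (3,4) at t=1.2423 ← occupied
  → r_3 = 1.2423
beam 4: φ=270°, α=75°
  dir = (cos 75°, sin 75°) = (0.2588, 0.9659); from cell (1,4)
  next x-line at t=0.7727, next y-line at t=0.1863; Δt_x=3.8637, Δt_y=1.0353
    y: enter (1,5) at t=0.1863 ← occupied
  → r_4 = 0.1863

ranges = [0.6955, 2.9195, 1.2423, 0.1863]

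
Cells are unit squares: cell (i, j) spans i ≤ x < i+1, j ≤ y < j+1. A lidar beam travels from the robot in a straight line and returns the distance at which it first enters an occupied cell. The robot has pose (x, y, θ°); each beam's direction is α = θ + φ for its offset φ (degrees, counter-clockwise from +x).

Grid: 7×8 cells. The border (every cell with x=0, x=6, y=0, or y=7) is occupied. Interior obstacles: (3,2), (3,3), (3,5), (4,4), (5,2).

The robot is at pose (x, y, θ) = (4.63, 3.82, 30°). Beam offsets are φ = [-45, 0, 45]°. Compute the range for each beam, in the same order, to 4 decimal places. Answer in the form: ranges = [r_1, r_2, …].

ranges = [1.4183, 0.3600, 0.1863]

beam 1: φ=-45°, α=345°
  cosα=0.9659 sinα=-0.2588 | (4,3) | tMaxX 0.3831 tMaxY 3.1682 | tΔX 1.0353 tΔY 3.8637
    t=0.3831 [x] (5,3)
    t=1.4183 [x] (6,3) — stop
  → r_1 = 1.4183
beam 2: φ=0°, α=30°
  cosα=0.8660 sinα=0.5000 | (4,3) | tMaxX 0.4272 tMaxY 0.3600 | tΔX 1.1547 tΔY 2.0000
    t=0.3600 [y] (4,4) — stop
  → r_2 = 0.3600
beam 3: φ=45°, α=75°
  cosα=0.2588 sinα=0.9659 | (4,3) | tMaxX 1.4296 tMaxY 0.1863 | tΔX 3.8637 tΔY 1.0353
    t=0.1863 [y] (4,4) — stop
  → r_3 = 0.1863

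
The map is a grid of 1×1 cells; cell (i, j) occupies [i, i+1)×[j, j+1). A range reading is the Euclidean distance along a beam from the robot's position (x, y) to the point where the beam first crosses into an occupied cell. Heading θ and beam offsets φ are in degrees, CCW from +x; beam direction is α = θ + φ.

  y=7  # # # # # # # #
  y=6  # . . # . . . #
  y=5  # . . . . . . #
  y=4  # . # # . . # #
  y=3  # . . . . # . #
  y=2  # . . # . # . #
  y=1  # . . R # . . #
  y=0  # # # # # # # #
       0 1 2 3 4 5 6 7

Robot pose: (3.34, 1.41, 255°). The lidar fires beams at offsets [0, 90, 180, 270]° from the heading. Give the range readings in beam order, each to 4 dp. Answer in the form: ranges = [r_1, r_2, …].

ranges = [0.4245, 0.6833, 0.6108, 2.4225]

beam 1: φ=0°, α=255°
  dir = (cos 255°, sin 255°) = (-0.2588, -0.9659); from cell (3,1)
  next x-line at t=1.3137, next y-line at t=0.4245; Δt_x=3.8637, Δt_y=1.0353
    y: enter (3,0) at t=0.4245 ← occupied
  → r_1 = 0.4245
beam 2: φ=90°, α=345°
  dir = (cos 345°, sin 345°) = (0.9659, -0.2588); from cell (3,1)
  next x-line at t=0.6833, next y-line at t=1.5841; Δt_x=1.0353, Δt_y=3.8637
    x: enter (4,1) at t=0.6833 ← occupied
  → r_2 = 0.6833
beam 3: φ=180°, α=75°
  dir = (cos 75°, sin 75°) = (0.2588, 0.9659); from cell (3,1)
  next x-line at t=2.5500, next y-line at t=0.6108; Δt_x=3.8637, Δt_y=1.0353
    y: enter (3,2) at t=0.6108 ← occupied
  → r_3 = 0.6108
beam 4: φ=270°, α=165°
  dir = (cos 165°, sin 165°) = (-0.9659, 0.2588); from cell (3,1)
  next x-line at t=0.3520, next y-line at t=2.2796; Δt_x=1.0353, Δt_y=3.8637
    x: enter (2,1) at t=0.3520
    x: enter (1,1) at t=1.3873
    y: enter (1,2) at t=2.2796
    x: enter (0,2) at t=2.4225 ← occupied
  → r_4 = 2.4225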